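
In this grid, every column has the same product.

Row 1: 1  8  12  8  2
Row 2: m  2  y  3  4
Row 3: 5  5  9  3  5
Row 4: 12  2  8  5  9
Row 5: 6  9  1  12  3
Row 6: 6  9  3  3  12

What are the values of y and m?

y = 5, m = 6

Columns 2 and 4 each multiply to 12960, so every column has product 12960.
Column 3: 12×9×8×1×3 = 2592, so the missing entry is 12960 ÷ 2592 = 5.
Column 1: 1×5×12×6×6 = 2160, so the missing entry is 12960 ÷ 2160 = 6.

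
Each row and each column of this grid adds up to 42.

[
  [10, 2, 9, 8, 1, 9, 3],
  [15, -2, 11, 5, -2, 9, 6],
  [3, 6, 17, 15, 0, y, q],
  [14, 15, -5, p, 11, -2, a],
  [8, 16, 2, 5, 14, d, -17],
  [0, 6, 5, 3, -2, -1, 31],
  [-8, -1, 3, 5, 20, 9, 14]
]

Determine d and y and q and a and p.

The known cells in row 5 total 28, leaving 42 − 28 = 14 for the blank.
The known cells in column 4 total 41, leaving 42 − 41 = 1 for the blank.
The known cells in row 4 total 34, leaving 42 − 34 = 8 for the blank.
The known cells in column 7 total 45, leaving 42 − 45 = -3 for the blank.
The known cells in row 3 total 38, leaving 42 − 38 = 4 for the blank.

d = 14, y = 4, q = -3, a = 8, p = 1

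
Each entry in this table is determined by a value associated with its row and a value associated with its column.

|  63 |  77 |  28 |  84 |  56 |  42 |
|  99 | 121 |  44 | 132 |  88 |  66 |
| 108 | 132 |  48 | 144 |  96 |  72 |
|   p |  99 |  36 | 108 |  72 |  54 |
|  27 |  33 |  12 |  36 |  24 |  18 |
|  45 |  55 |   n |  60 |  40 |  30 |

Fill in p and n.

Each row is a constant multiple of every other row — this is a multiplication table with the headers hidden.
Row 4 is 54/42 = 9/7 times row 1, so its entry in column 1 is 63 × 9/7 = 81.
Row 6 is 30/42 = 5/7 times row 1, so its entry in column 3 is 28 × 5/7 = 20.

p = 81, n = 20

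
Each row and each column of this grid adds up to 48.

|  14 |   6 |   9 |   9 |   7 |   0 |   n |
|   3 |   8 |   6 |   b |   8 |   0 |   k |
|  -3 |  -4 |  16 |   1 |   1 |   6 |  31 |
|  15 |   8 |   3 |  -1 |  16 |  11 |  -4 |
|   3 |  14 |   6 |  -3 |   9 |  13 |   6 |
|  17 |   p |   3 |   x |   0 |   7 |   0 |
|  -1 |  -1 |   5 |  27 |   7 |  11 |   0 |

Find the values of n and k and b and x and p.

n = 3, k = 12, b = 11, x = 4, p = 17

Column 2 has 6 + 8 − 4 + 8 + 14 − 1 = 31; the blank must be 48 − 31 = 17.
Row 1 has 14 + 6 + 9 + 9 + 7 + 0 = 45; the blank must be 48 − 45 = 3.
Row 6 has 17 + 17 + 3 + 0 + 7 + 0 = 44; the blank must be 48 − 44 = 4.
Column 7 has 3 + 31 − 4 + 6 + 0 + 0 = 36; the blank must be 48 − 36 = 12.
Row 2 has 3 + 8 + 6 + 8 + 0 + 12 = 37; the blank must be 48 − 37 = 11.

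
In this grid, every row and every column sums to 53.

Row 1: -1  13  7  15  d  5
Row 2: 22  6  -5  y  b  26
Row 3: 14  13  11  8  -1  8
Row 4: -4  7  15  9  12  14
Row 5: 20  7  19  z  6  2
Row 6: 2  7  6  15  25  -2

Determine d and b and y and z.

d = 14, b = -3, y = 7, z = -1

Row 1: -1 + 13 + 7 + 15 + 5 = 39, so its missing entry is 53 − 39 = 14.
Column 5: 14 − 1 + 12 + 6 + 25 = 56, so its missing entry is 53 − 56 = -3.
Row 2: 22 + 6 − 5 − 3 + 26 = 46, so its missing entry is 53 − 46 = 7.
Row 5: 20 + 7 + 19 + 6 + 2 = 54, so its missing entry is 53 − 54 = -1.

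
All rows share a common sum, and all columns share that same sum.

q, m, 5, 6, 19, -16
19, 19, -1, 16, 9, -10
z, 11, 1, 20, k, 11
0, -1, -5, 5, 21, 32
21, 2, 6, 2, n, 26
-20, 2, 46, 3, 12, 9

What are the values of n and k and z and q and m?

Rows 2 and 4 both sum to 52, so that's the common total.
The known cells in row 5 total 57, leaving 52 − 57 = -5 for the blank.
The known cells in column 2 total 33, leaving 52 − 33 = 19 for the blank.
The known cells in column 5 total 56, leaving 52 − 56 = -4 for the blank.
The known cells in row 1 total 33, leaving 52 − 33 = 19 for the blank.
The known cells in row 3 total 39, leaving 52 − 39 = 13 for the blank.

n = -5, k = -4, z = 13, q = 19, m = 19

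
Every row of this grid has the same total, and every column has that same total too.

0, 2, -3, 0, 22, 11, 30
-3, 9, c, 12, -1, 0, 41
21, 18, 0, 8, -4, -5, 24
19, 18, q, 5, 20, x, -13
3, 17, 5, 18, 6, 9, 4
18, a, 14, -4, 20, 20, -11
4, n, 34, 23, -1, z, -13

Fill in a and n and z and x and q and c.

a = 5, n = -7, z = 22, x = 5, q = 8, c = 4

Rows 1 and 3 both sum to 62, so that's the common total.
Row 2 has -3 + 9 + 12 − 1 + 0 + 41 = 58; the blank must be 62 − 58 = 4.
Row 6 has 18 + 14 − 4 + 20 + 20 − 11 = 57; the blank must be 62 − 57 = 5.
Column 2 has 2 + 9 + 18 + 18 + 17 + 5 = 69; the blank must be 62 − 69 = -7.
Row 7 has 4 − 7 + 34 + 23 − 1 − 13 = 40; the blank must be 62 − 40 = 22.
Column 3 has -3 + 4 + 0 + 5 + 14 + 34 = 54; the blank must be 62 − 54 = 8.
Row 4 has 19 + 18 + 8 + 5 + 20 − 13 = 57; the blank must be 62 − 57 = 5.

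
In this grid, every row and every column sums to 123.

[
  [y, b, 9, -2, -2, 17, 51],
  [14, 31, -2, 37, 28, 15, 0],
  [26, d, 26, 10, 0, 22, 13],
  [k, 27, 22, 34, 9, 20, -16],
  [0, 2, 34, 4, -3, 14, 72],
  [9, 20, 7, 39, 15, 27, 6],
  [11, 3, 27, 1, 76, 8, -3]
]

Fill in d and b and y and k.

d = 26, b = 14, y = 36, k = 27

Row 3: 26 + 26 + 10 + 0 + 22 + 13 = 97, so its missing entry is 123 − 97 = 26.
Column 2: 31 + 26 + 27 + 2 + 20 + 3 = 109, so its missing entry is 123 − 109 = 14.
Row 4: 27 + 22 + 34 + 9 + 20 − 16 = 96, so its missing entry is 123 − 96 = 27.
Row 1: 14 + 9 − 2 − 2 + 17 + 51 = 87, so its missing entry is 123 − 87 = 36.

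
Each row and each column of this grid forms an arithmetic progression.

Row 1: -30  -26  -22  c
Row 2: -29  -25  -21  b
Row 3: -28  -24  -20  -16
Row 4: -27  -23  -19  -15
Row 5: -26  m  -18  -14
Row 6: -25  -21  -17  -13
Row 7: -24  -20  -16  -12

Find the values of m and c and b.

m = -22, c = -18, b = -17

Along each row the entries change by 4 per step; down each column they change by 1.
Row 5: from -26 at column 1, stepping by 4 to column 2 gives -22.
Row 1: from -30 at column 1, stepping by 4 to column 4 gives -18.
Row 2: from -29 at column 1, stepping by 4 to column 4 gives -17.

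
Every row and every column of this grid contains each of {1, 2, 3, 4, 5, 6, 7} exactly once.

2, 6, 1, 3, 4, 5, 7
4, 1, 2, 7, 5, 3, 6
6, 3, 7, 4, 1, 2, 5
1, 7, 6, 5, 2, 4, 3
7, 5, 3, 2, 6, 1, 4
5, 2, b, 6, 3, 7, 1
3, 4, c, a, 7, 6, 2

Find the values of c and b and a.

Cell (7,4): column 4 already has {2, 3, 4, 5, 6, 7} → 1.
At (row 7, col 3): row 7 already has {1, 2, 3, 4, 6, 7}, so the value is 5.
At (row 6, col 3): row 6 already has {1, 2, 3, 5, 6, 7}, so the value is 4.

c = 5, b = 4, a = 1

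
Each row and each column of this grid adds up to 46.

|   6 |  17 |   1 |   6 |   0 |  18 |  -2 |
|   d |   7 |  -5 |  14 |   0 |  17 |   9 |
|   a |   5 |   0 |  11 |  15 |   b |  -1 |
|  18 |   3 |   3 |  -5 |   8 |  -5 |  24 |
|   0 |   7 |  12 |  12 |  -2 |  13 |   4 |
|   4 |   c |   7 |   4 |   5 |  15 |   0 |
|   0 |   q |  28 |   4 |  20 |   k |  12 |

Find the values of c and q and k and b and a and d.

Row 6: 4 + 7 + 4 + 5 + 15 + 0 = 35, so its missing entry is 46 − 35 = 11.
Column 2: 17 + 7 + 5 + 3 + 7 + 11 = 50, so its missing entry is 46 − 50 = -4.
Row 7: 0 − 4 + 28 + 4 + 20 + 12 = 60, so its missing entry is 46 − 60 = -14.
Row 2: 7 − 5 + 14 + 0 + 17 + 9 = 42, so its missing entry is 46 − 42 = 4.
Column 1: 6 + 4 + 18 + 0 + 4 + 0 = 32, so its missing entry is 46 − 32 = 14.
Row 3: 14 + 5 + 0 + 11 + 15 − 1 = 44, so its missing entry is 46 − 44 = 2.

c = 11, q = -4, k = -14, b = 2, a = 14, d = 4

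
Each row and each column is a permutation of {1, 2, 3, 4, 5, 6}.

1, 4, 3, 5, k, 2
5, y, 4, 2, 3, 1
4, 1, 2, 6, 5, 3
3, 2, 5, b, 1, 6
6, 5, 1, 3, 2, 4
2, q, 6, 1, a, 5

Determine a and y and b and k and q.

a = 4, y = 6, b = 4, k = 6, q = 3

Cell (1,5): row 1 already has {1, 2, 3, 4, 5} → 6.
For row 2, column 2: row 2 already has {1, 2, 3, 4, 5}; that leaves 6.
Cell (6,5): column 5 already has {1, 2, 3, 5, 6} → 4.
For row 6, column 2: row 6 already has {1, 2, 4, 5, 6}; that leaves 3.
For row 4, column 4: row 4 already has {1, 2, 3, 5, 6}; that leaves 4.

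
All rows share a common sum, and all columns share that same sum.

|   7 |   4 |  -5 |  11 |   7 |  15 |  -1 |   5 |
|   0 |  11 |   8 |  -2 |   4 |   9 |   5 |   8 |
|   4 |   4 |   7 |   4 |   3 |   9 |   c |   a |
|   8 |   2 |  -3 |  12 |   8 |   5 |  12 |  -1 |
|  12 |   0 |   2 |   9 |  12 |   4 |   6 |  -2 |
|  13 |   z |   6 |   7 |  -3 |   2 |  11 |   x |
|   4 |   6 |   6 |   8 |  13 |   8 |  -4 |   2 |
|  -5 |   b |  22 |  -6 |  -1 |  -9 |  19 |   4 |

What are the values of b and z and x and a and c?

b = 19, z = -3, x = 10, a = 17, c = -5

Rows 1 and 2 both sum to 43, so that's the common total.
Row 8 has -5 + 22 − 6 − 1 − 9 + 19 + 4 = 24; the blank must be 43 − 24 = 19.
Column 2 has 4 + 11 + 4 + 2 + 0 + 6 + 19 = 46; the blank must be 43 − 46 = -3.
Row 6 has 13 − 3 + 6 + 7 − 3 + 2 + 11 = 33; the blank must be 43 − 33 = 10.
Column 8 has 5 + 8 − 1 − 2 + 10 + 2 + 4 = 26; the blank must be 43 − 26 = 17.
Row 3 has 4 + 4 + 7 + 4 + 3 + 9 + 17 = 48; the blank must be 43 − 48 = -5.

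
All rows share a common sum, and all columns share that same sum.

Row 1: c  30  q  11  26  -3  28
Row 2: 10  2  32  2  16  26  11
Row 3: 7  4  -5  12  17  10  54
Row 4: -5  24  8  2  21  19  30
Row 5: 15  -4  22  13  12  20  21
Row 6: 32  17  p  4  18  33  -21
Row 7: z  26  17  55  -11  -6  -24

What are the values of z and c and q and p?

z = 42, c = -2, q = 9, p = 16

Rows 2 and 3 both sum to 99, so that's the common total.
Row 6: 32 + 17 + 4 + 18 + 33 − 21 = 83, so its missing entry is 99 − 83 = 16.
Column 3: 32 − 5 + 8 + 22 + 16 + 17 = 90, so its missing entry is 99 − 90 = 9.
Row 1: 30 + 9 + 11 + 26 − 3 + 28 = 101, so its missing entry is 99 − 101 = -2.
Row 7: 26 + 17 + 55 − 11 − 6 − 24 = 57, so its missing entry is 99 − 57 = 42.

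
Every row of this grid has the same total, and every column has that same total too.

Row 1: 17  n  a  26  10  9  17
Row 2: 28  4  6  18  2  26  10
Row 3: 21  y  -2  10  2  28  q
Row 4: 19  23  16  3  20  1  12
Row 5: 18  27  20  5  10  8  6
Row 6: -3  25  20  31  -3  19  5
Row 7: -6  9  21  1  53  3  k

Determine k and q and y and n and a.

k = 13, q = 31, y = 4, n = 2, a = 13

Rows 2 and 4 both sum to 94, so that's the common total.
Column 3 has 6 − 2 + 16 + 20 + 20 + 21 = 81; the blank must be 94 − 81 = 13.
Row 1 has 17 + 13 + 26 + 10 + 9 + 17 = 92; the blank must be 94 − 92 = 2.
Column 2 has 2 + 4 + 23 + 27 + 25 + 9 = 90; the blank must be 94 − 90 = 4.
Row 3 has 21 + 4 − 2 + 10 + 2 + 28 = 63; the blank must be 94 − 63 = 31.
Row 7 has -6 + 9 + 21 + 1 + 53 + 3 = 81; the blank must be 94 − 81 = 13.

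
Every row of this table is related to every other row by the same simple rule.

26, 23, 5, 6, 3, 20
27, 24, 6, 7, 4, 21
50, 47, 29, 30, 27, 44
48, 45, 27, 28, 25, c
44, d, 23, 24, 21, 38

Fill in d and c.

d = 41, c = 42

The difference between any two rows is the same in every column — this is an addition table with the headers hidden.
Row 5 minus row 1 is 21 − 3 = 18, so its entry in column 2 is 23 + 18 = 41.
Row 4 minus row 1 is 25 − 3 = 22, so its entry in column 6 is 20 + 22 = 42.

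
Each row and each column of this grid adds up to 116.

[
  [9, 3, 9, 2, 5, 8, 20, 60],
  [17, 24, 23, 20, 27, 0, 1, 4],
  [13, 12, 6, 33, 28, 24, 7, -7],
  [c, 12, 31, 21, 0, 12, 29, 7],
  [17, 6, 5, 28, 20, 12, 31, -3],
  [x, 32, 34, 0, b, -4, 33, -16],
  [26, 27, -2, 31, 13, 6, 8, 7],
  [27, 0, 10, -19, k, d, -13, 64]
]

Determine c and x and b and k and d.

c = 4, x = 3, b = 34, k = -11, d = 58

Row 4 has 12 + 31 + 21 + 0 + 12 + 29 + 7 = 112; the blank must be 116 − 112 = 4.
Column 1 has 9 + 17 + 13 + 4 + 17 + 26 + 27 = 113; the blank must be 116 − 113 = 3.
Row 6 has 3 + 32 + 34 + 0 − 4 + 33 − 16 = 82; the blank must be 116 − 82 = 34.
Column 5 has 5 + 27 + 28 + 0 + 20 + 34 + 13 = 127; the blank must be 116 − 127 = -11.
Row 8 has 27 + 0 + 10 − 19 − 11 − 13 + 64 = 58; the blank must be 116 − 58 = 58.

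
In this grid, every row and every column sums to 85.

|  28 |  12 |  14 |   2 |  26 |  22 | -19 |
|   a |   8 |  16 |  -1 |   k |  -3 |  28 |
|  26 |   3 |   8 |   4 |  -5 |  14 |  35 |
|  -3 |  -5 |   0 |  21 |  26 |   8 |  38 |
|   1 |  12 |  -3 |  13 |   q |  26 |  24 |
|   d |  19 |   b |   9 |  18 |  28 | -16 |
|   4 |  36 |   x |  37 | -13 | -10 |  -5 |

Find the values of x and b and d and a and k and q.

Row 5 has 1 + 12 − 3 + 13 + 26 + 24 = 73; the blank must be 85 − 73 = 12.
Row 7 has 4 + 36 + 37 − 13 − 10 − 5 = 49; the blank must be 85 − 49 = 36.
Column 5 has 26 − 5 + 26 + 12 + 18 − 13 = 64; the blank must be 85 − 64 = 21.
Row 2 has 8 + 16 − 1 + 21 − 3 + 28 = 69; the blank must be 85 − 69 = 16.
Column 1 has 28 + 16 + 26 − 3 + 1 + 4 = 72; the blank must be 85 − 72 = 13.
Row 6 has 13 + 19 + 9 + 18 + 28 − 16 = 71; the blank must be 85 − 71 = 14.

x = 36, b = 14, d = 13, a = 16, k = 21, q = 12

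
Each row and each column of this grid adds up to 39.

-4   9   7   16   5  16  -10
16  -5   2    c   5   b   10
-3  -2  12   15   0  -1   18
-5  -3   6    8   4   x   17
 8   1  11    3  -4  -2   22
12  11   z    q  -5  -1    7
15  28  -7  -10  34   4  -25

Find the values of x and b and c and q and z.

x = 12, b = 11, c = 0, q = 7, z = 8

The known cells in row 4 total 27, leaving 39 − 27 = 12 for the blank.
The known cells in column 6 total 28, leaving 39 − 28 = 11 for the blank.
The known cells in row 2 total 39, leaving 39 − 39 = 0 for the blank.
The known cells in column 4 total 32, leaving 39 − 32 = 7 for the blank.
The known cells in row 6 total 31, leaving 39 − 31 = 8 for the blank.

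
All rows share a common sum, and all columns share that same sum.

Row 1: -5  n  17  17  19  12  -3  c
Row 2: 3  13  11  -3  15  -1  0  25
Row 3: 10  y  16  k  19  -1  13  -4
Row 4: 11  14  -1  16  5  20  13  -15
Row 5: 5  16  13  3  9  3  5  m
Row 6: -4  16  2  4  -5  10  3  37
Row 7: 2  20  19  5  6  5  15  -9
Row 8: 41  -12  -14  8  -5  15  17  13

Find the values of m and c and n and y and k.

Rows 2 and 4 both sum to 63, so that's the common total.
Column 4: 17 − 3 + 16 + 3 + 4 + 5 + 8 = 50, so its missing entry is 63 − 50 = 13.
Row 3: 10 + 16 + 13 + 19 − 1 + 13 − 4 = 66, so its missing entry is 63 − 66 = -3.
Column 2: 13 − 3 + 14 + 16 + 16 + 20 − 12 = 64, so its missing entry is 63 − 64 = -1.
Row 1: -5 − 1 + 17 + 17 + 19 + 12 − 3 = 56, so its missing entry is 63 − 56 = 7.
Row 5: 5 + 16 + 13 + 3 + 9 + 3 + 5 = 54, so its missing entry is 63 − 54 = 9.

m = 9, c = 7, n = -1, y = -3, k = 13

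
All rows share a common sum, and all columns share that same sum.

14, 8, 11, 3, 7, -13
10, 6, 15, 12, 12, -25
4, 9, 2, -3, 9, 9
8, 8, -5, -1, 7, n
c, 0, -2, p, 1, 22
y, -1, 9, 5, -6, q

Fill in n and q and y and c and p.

n = 13, q = 24, y = -1, c = -5, p = 14

Rows 1 and 2 both sum to 30, so that's the common total.
The known cells in column 4 total 16, leaving 30 − 16 = 14 for the blank.
The known cells in row 5 total 35, leaving 30 − 35 = -5 for the blank.
The known cells in column 1 total 31, leaving 30 − 31 = -1 for the blank.
The known cells in row 6 total 6, leaving 30 − 6 = 24 for the blank.
The known cells in row 4 total 17, leaving 30 − 17 = 13 for the blank.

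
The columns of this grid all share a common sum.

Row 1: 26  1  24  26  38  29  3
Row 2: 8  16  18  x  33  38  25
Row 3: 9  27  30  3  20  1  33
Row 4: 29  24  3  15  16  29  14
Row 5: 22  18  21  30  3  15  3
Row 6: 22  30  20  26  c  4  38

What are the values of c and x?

The complete columns each total 116.
Column 5 is missing 116 − 110 = 6 (since 38 + 33 + 20 + 16 + 3 = 110).
Column 4 is missing 116 − 100 = 16 (since 26 + 3 + 15 + 30 + 26 = 100).

c = 6, x = 16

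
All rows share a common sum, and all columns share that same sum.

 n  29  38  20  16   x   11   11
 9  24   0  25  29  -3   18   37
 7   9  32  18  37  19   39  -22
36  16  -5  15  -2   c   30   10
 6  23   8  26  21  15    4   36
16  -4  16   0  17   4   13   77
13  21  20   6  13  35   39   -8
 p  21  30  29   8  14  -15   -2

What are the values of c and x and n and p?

c = 39, x = 16, n = -2, p = 54

Rows 2 and 3 both sum to 139, so that's the common total.
Row 8: 21 + 30 + 29 + 8 + 14 − 15 − 2 = 85, so its missing entry is 139 − 85 = 54.
Column 1: 9 + 7 + 36 + 6 + 16 + 13 + 54 = 141, so its missing entry is 139 − 141 = -2.
Row 4: 36 + 16 − 5 + 15 − 2 + 30 + 10 = 100, so its missing entry is 139 − 100 = 39.
Row 1: -2 + 29 + 38 + 20 + 16 + 11 + 11 = 123, so its missing entry is 139 − 123 = 16.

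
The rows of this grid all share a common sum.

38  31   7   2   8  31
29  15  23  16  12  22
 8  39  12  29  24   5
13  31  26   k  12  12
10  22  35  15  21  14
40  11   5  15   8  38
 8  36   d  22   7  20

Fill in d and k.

d = 24, k = 23

Row 2 sums to 117 and so does row 5; that's the common total.
In row 7 the known cells total 93, leaving 117 − 93 = 24.
In row 4 the known cells total 94, leaving 117 − 94 = 23.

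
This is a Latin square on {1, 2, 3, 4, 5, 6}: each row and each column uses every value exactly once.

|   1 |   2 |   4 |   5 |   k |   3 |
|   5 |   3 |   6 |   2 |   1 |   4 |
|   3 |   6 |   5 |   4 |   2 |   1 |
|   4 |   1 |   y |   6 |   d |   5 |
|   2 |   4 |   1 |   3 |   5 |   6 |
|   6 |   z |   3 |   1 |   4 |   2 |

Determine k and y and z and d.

Cell (6,2): row 6 already has {1, 2, 3, 4, 6} → 5.
At (row 1, col 5): row 1 already has {1, 2, 3, 4, 5}, so the value is 6.
For row 4, column 5: column 5 already has {1, 2, 4, 5, 6}; that leaves 3.
At (row 4, col 3): row 4 already has {1, 3, 4, 5, 6}, so the value is 2.

k = 6, y = 2, z = 5, d = 3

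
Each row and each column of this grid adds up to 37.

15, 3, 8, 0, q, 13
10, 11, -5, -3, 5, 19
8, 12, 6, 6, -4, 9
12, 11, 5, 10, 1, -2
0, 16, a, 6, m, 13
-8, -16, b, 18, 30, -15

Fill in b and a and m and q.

b = 28, a = -5, m = 7, q = -2

Row 1: 15 + 3 + 8 + 0 + 13 = 39, so its missing entry is 37 − 39 = -2.
Column 5: -2 + 5 − 4 + 1 + 30 = 30, so its missing entry is 37 − 30 = 7.
Row 5: 0 + 16 + 6 + 7 + 13 = 42, so its missing entry is 37 − 42 = -5.
Row 6: -8 − 16 + 18 + 30 − 15 = 9, so its missing entry is 37 − 9 = 28.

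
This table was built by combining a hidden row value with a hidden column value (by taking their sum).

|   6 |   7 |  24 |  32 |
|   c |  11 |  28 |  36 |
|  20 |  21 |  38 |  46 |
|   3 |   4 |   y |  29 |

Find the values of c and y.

c = 10, y = 21

The difference between any two rows is the same in every column — this is an addition table with the headers hidden.
Row 2 minus row 1 is 11 − 7 = 4, so its entry in column 1 is 6 + 4 = 10.
Row 4 minus row 1 is 4 − 7 = -3, so its entry in column 3 is 24 + (-3) = 21.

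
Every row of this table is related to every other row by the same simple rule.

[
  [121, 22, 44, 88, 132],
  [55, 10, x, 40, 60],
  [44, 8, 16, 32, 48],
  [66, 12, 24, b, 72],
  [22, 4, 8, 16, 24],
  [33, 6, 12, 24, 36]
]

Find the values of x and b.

x = 20, b = 48

Each row is a constant multiple of every other row — this is a multiplication table with the headers hidden.
Row 2 is 55/121 = 5/11 times row 1, so its entry in column 3 is 44 × 5/11 = 20.
Row 4 is 66/121 = 6/11 times row 1, so its entry in column 4 is 88 × 6/11 = 48.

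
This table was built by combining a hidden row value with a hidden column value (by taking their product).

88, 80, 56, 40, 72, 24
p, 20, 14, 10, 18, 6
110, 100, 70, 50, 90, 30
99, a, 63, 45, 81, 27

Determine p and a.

p = 22, a = 90

Each row is a constant multiple of every other row — this is a multiplication table with the headers hidden.
Row 2 is 18/72 = 1/4 times row 1, so its entry in column 1 is 88 × 1/4 = 22.
Row 4 is 81/72 = 9/8 times row 1, so its entry in column 2 is 80 × 9/8 = 90.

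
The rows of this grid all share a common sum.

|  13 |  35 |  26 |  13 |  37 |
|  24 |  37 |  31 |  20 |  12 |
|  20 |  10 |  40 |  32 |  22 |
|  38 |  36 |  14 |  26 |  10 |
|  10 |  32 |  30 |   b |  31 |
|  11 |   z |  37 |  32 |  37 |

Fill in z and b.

z = 7, b = 21

The complete rows each total 124.
Row 6 is missing 124 − 117 = 7 (since 11 + 37 + 32 + 37 = 117).
Row 5 is missing 124 − 103 = 21 (since 10 + 32 + 30 + 31 = 103).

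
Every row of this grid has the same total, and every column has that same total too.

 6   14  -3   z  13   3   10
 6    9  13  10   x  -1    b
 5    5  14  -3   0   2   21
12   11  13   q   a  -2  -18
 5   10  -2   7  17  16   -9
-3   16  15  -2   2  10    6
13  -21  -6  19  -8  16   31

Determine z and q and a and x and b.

z = 1, q = 12, a = 16, x = 4, b = 3

Rows 3 and 5 both sum to 44, so that's the common total.
Row 1 has 6 + 14 − 3 + 13 + 3 + 10 = 43; the blank must be 44 − 43 = 1.
Column 4 has 1 + 10 − 3 + 7 − 2 + 19 = 32; the blank must be 44 − 32 = 12.
Row 4 has 12 + 11 + 13 + 12 − 2 − 18 = 28; the blank must be 44 − 28 = 16.
Column 5 has 13 + 0 + 16 + 17 + 2 − 8 = 40; the blank must be 44 − 40 = 4.
Row 2 has 6 + 9 + 13 + 10 + 4 − 1 = 41; the blank must be 44 − 41 = 3.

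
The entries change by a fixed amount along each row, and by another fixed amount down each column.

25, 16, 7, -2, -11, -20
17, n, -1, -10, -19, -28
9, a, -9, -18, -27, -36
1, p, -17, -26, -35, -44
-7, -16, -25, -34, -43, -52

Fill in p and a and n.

p = -8, a = 0, n = 8

Along each row the entries change by -9 per step; down each column they change by -8.
Row 4: from 1 at column 1, stepping by -9 to column 2 gives -8.
Row 3: from 9 at column 1, stepping by -9 to column 2 gives 0.
Row 2: from 17 at column 1, stepping by -9 to column 2 gives 8.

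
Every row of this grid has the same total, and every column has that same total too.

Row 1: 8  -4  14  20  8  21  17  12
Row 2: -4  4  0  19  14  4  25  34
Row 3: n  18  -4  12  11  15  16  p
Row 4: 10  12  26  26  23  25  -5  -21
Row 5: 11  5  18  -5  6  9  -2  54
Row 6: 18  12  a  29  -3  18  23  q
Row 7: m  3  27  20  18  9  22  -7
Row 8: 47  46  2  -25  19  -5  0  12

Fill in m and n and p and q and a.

m = 4, n = 2, p = 26, q = -14, a = 13

Rows 1 and 2 both sum to 96, so that's the common total.
The known cells in row 7 total 92, leaving 96 − 92 = 4 for the blank.
The known cells in column 1 total 94, leaving 96 − 94 = 2 for the blank.
The known cells in row 3 total 70, leaving 96 − 70 = 26 for the blank.
The known cells in column 8 total 110, leaving 96 − 110 = -14 for the blank.
The known cells in row 6 total 83, leaving 96 − 83 = 13 for the blank.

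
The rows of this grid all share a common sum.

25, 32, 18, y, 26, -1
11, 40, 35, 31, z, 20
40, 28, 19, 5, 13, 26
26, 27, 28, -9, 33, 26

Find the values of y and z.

y = 31, z = -6

The complete rows each total 131.
Row 1 is missing 131 − 100 = 31 (since 25 + 32 + 18 + 26 − 1 = 100).
Row 2 is missing 131 − 137 = -6 (since 11 + 40 + 35 + 31 + 20 = 137).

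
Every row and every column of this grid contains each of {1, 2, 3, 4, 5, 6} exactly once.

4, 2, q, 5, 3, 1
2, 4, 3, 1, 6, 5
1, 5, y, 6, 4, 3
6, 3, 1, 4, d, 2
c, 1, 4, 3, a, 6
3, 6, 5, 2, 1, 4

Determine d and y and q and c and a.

d = 5, y = 2, q = 6, c = 5, a = 2

For row 5, column 1: column 1 already has {1, 2, 3, 4, 6}; that leaves 5.
For row 5, column 5: row 5 already has {1, 3, 4, 5, 6}; that leaves 2.
Cell (4,5): row 4 already has {1, 2, 3, 4, 6} → 5.
At (row 1, col 3): row 1 already has {1, 2, 3, 4, 5}, so the value is 6.
At (row 3, col 3): row 3 already has {1, 3, 4, 5, 6}, so the value is 2.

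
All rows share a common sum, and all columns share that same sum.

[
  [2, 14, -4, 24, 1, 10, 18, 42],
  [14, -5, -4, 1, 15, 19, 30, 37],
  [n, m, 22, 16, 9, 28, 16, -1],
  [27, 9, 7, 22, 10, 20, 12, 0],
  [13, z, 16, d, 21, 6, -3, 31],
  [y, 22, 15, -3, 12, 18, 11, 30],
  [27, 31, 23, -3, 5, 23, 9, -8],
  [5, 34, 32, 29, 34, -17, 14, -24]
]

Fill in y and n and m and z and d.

y = 2, n = 17, m = 0, z = 2, d = 21

Rows 1 and 2 both sum to 107, so that's the common total.
The known cells in column 4 total 86, leaving 107 − 86 = 21 for the blank.
The known cells in row 6 total 105, leaving 107 − 105 = 2 for the blank.
The known cells in column 1 total 90, leaving 107 − 90 = 17 for the blank.
The known cells in row 3 total 107, leaving 107 − 107 = 0 for the blank.
The known cells in row 5 total 105, leaving 107 − 105 = 2 for the blank.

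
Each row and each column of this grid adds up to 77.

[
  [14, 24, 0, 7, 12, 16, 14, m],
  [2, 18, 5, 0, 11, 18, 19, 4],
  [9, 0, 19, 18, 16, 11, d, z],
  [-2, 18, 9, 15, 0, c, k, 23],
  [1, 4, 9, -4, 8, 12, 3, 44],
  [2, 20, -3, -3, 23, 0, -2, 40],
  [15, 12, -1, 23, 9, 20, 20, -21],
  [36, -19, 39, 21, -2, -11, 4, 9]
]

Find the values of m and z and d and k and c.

m = -10, z = -12, d = 16, k = 3, c = 11

Row 1 has 14 + 24 + 0 + 7 + 12 + 16 + 14 = 87; the blank must be 77 − 87 = -10.
Column 8 has -10 + 4 + 23 + 44 + 40 − 21 + 9 = 89; the blank must be 77 − 89 = -12.
Row 3 has 9 + 0 + 19 + 18 + 16 + 11 − 12 = 61; the blank must be 77 − 61 = 16.
Column 7 has 14 + 19 + 16 + 3 − 2 + 20 + 4 = 74; the blank must be 77 − 74 = 3.
Row 4 has -2 + 18 + 9 + 15 + 0 + 3 + 23 = 66; the blank must be 77 − 66 = 11.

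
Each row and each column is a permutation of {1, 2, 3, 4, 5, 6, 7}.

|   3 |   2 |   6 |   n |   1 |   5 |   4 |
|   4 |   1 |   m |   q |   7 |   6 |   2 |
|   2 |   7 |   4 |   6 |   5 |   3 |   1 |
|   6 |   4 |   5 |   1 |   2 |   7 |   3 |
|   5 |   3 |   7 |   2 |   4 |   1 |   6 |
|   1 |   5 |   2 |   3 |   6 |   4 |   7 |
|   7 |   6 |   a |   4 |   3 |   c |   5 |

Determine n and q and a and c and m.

At (row 7, col 6): column 6 already has {1, 3, 4, 5, 6, 7}, so the value is 2.
Cell (7,3): row 7 already has {2, 3, 4, 5, 6, 7} → 1.
At (row 2, col 3): column 3 already has {1, 2, 4, 5, 6, 7}, so the value is 3.
For row 1, column 4: row 1 already has {1, 2, 3, 4, 5, 6}; that leaves 7.
For row 2, column 4: row 2 already has {1, 2, 3, 4, 6, 7}; that leaves 5.

n = 7, q = 5, a = 1, c = 2, m = 3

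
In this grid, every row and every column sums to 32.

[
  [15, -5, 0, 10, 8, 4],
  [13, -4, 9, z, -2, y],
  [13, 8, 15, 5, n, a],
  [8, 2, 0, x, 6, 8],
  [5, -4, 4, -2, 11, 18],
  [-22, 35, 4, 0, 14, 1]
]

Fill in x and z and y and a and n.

Column 5 has 8 − 2 + 6 + 11 + 14 = 37; the blank must be 32 − 37 = -5.
Row 4 has 8 + 2 + 0 + 6 + 8 = 24; the blank must be 32 − 24 = 8.
Row 3 has 13 + 8 + 15 + 5 − 5 = 36; the blank must be 32 − 36 = -4.
Column 6 has 4 − 4 + 8 + 18 + 1 = 27; the blank must be 32 − 27 = 5.
Row 2 has 13 − 4 + 9 − 2 + 5 = 21; the blank must be 32 − 21 = 11.

x = 8, z = 11, y = 5, a = -4, n = -5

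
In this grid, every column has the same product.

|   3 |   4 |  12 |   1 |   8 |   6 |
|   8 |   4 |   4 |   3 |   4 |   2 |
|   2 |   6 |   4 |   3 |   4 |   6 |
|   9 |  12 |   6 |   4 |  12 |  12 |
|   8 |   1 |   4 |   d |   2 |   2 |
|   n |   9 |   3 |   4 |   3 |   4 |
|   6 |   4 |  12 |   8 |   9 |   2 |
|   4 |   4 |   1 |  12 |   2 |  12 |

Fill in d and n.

d = 12, n = 2

Columns 2 and 5 each multiply to 165888, so every column has product 165888.
Column 4: 1×3×3×4×4×8×12 = 13824, so the missing entry is 165888 ÷ 13824 = 12.
Column 1: 3×8×2×9×8×6×4 = 82944, so the missing entry is 165888 ÷ 82944 = 2.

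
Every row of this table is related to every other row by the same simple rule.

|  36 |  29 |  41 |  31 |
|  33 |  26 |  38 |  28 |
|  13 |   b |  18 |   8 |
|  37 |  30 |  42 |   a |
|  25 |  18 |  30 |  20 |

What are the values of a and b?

The difference between any two rows is the same in every column — this is an addition table with the headers hidden.
Row 4 minus row 1 is 37 − 36 = 1, so its entry in column 4 is 31 + 1 = 32.
Row 3 minus row 1 is 13 − 36 = -23, so its entry in column 2 is 29 + (-23) = 6.

a = 32, b = 6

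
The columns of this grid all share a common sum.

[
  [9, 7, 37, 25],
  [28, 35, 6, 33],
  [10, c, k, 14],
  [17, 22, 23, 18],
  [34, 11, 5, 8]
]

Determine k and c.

The complete columns each total 98.
Column 3 is missing 98 − 71 = 27 (since 37 + 6 + 23 + 5 = 71).
Column 2 is missing 98 − 75 = 23 (since 7 + 35 + 22 + 11 = 75).

k = 27, c = 23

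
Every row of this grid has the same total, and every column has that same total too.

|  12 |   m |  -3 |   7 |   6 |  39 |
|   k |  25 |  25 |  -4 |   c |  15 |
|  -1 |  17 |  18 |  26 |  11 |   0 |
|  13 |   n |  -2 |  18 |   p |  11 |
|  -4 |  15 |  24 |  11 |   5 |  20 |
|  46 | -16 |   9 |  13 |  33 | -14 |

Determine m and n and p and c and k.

Rows 3 and 5 both sum to 71, so that's the common total.
Row 1 has 12 − 3 + 7 + 6 + 39 = 61; the blank must be 71 − 61 = 10.
Column 2 has 10 + 25 + 17 + 15 − 16 = 51; the blank must be 71 − 51 = 20.
Row 4 has 13 + 20 − 2 + 18 + 11 = 60; the blank must be 71 − 60 = 11.
Column 5 has 6 + 11 + 11 + 5 + 33 = 66; the blank must be 71 − 66 = 5.
Row 2 has 25 + 25 − 4 + 5 + 15 = 66; the blank must be 71 − 66 = 5.

m = 10, n = 20, p = 11, c = 5, k = 5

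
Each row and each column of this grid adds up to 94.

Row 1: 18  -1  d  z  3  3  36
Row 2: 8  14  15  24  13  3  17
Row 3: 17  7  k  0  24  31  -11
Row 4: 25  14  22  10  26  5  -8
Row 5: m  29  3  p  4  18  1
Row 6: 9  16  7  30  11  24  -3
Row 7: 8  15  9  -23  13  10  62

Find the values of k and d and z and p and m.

The known cells in column 1 total 85, leaving 94 − 85 = 9 for the blank.
The known cells in row 5 total 64, leaving 94 − 64 = 30 for the blank.
The known cells in column 4 total 71, leaving 94 − 71 = 23 for the blank.
The known cells in row 1 total 82, leaving 94 − 82 = 12 for the blank.
The known cells in row 3 total 68, leaving 94 − 68 = 26 for the blank.

k = 26, d = 12, z = 23, p = 30, m = 9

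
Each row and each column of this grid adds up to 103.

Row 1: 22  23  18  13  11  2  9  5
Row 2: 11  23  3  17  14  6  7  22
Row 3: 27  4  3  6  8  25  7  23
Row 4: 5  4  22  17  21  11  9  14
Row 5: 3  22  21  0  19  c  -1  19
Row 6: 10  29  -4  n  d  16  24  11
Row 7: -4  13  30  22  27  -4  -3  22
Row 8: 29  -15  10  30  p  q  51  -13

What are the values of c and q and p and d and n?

The known cells in row 5 total 83, leaving 103 − 83 = 20 for the blank.
The known cells in column 4 total 105, leaving 103 − 105 = -2 for the blank.
The known cells in row 6 total 84, leaving 103 − 84 = 19 for the blank.
The known cells in column 5 total 119, leaving 103 − 119 = -16 for the blank.
The known cells in row 8 total 76, leaving 103 − 76 = 27 for the blank.

c = 20, q = 27, p = -16, d = 19, n = -2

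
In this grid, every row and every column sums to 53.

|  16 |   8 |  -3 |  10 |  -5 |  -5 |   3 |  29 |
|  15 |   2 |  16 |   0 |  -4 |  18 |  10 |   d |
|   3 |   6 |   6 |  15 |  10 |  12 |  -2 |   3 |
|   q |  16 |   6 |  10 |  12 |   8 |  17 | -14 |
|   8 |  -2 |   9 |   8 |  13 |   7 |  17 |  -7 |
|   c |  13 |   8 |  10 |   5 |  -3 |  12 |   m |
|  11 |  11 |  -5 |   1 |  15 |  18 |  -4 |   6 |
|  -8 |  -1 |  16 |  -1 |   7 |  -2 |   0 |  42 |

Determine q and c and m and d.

The known cells in row 2 total 57, leaving 53 − 57 = -4 for the blank.
The known cells in column 8 total 55, leaving 53 − 55 = -2 for the blank.
The known cells in row 6 total 43, leaving 53 − 43 = 10 for the blank.
The known cells in row 4 total 55, leaving 53 − 55 = -2 for the blank.

q = -2, c = 10, m = -2, d = -4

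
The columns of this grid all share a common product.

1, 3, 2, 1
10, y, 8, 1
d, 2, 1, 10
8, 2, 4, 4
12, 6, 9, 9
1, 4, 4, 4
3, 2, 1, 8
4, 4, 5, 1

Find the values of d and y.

d = 1, y = 5

Columns 3 and 4 each multiply to 11520, so every column has product 11520.
Column 1: 1×10×8×12×1×3×4 = 11520, so the missing entry is 11520 ÷ 11520 = 1.
Column 2: 3×2×2×6×4×2×4 = 2304, so the missing entry is 11520 ÷ 2304 = 5.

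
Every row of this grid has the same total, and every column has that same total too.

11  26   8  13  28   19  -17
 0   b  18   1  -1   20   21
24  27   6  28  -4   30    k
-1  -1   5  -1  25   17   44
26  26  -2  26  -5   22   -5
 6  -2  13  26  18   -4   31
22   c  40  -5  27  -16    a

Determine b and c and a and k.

Rows 1 and 4 both sum to 88, so that's the common total.
Row 2 has 0 + 18 + 1 − 1 + 20 + 21 = 59; the blank must be 88 − 59 = 29.
Column 2 has 26 + 29 + 27 − 1 + 26 − 2 = 105; the blank must be 88 − 105 = -17.
Row 7 has 22 − 17 + 40 − 5 + 27 − 16 = 51; the blank must be 88 − 51 = 37.
Row 3 has 24 + 27 + 6 + 28 − 4 + 30 = 111; the blank must be 88 − 111 = -23.

b = 29, c = -17, a = 37, k = -23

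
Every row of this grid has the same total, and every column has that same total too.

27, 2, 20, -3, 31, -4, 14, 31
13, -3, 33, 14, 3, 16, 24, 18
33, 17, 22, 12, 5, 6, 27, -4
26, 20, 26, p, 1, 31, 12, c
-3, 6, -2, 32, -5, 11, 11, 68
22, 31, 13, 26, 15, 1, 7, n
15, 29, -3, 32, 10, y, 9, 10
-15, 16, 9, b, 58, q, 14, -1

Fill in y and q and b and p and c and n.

y = 16, q = 41, b = -4, p = 9, c = -7, n = 3

Rows 1 and 2 both sum to 118, so that's the common total.
Row 7: 15 + 29 − 3 + 32 + 10 + 9 + 10 = 102, so its missing entry is 118 − 102 = 16.
Row 6: 22 + 31 + 13 + 26 + 15 + 1 + 7 = 115, so its missing entry is 118 − 115 = 3.
Column 8: 31 + 18 − 4 + 68 + 3 + 10 − 1 = 125, so its missing entry is 118 − 125 = -7.
Row 4: 26 + 20 + 26 + 1 + 31 + 12 − 7 = 109, so its missing entry is 118 − 109 = 9.
Column 4: -3 + 14 + 12 + 9 + 32 + 26 + 32 = 122, so its missing entry is 118 − 122 = -4.
Row 8: -15 + 16 + 9 − 4 + 58 + 14 − 1 = 77, so its missing entry is 118 − 77 = 41.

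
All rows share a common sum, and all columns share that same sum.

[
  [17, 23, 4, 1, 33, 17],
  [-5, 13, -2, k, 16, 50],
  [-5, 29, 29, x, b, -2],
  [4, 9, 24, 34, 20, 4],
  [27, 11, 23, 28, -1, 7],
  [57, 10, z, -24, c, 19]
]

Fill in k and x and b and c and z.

Rows 1 and 4 both sum to 95, so that's the common total.
Row 2: -5 + 13 − 2 + 16 + 50 = 72, so its missing entry is 95 − 72 = 23.
Column 4: 1 + 23 + 34 + 28 − 24 = 62, so its missing entry is 95 − 62 = 33.
Row 3: -5 + 29 + 29 + 33 − 2 = 84, so its missing entry is 95 − 84 = 11.
Column 5: 33 + 16 + 11 + 20 − 1 = 79, so its missing entry is 95 − 79 = 16.
Row 6: 57 + 10 − 24 + 16 + 19 = 78, so its missing entry is 95 − 78 = 17.

k = 23, x = 33, b = 11, c = 16, z = 17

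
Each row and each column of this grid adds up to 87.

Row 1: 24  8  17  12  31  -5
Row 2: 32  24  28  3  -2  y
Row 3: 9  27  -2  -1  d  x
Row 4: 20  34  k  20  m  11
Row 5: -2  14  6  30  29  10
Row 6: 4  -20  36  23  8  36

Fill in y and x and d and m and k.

Row 2: 32 + 24 + 28 + 3 − 2 = 85, so its missing entry is 87 − 85 = 2.
Column 3: 17 + 28 − 2 + 6 + 36 = 85, so its missing entry is 87 − 85 = 2.
Row 4: 20 + 34 + 2 + 20 + 11 = 87, so its missing entry is 87 − 87 = 0.
Column 5: 31 − 2 + 0 + 29 + 8 = 66, so its missing entry is 87 − 66 = 21.
Row 3: 9 + 27 − 2 − 1 + 21 = 54, so its missing entry is 87 − 54 = 33.

y = 2, x = 33, d = 21, m = 0, k = 2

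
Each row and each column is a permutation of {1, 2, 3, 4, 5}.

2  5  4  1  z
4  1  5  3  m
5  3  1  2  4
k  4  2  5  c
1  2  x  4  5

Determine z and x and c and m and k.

z = 3, x = 3, c = 1, m = 2, k = 3

At (row 1, col 5): row 1 already has {1, 2, 4, 5}, so the value is 3.
For row 2, column 5: row 2 already has {1, 3, 4, 5}; that leaves 2.
Cell (4,5): column 5 already has {2, 3, 4, 5} → 1.
Cell (5,3): row 5 already has {1, 2, 4, 5} → 3.
Cell (4,1): row 4 already has {1, 2, 4, 5} → 3.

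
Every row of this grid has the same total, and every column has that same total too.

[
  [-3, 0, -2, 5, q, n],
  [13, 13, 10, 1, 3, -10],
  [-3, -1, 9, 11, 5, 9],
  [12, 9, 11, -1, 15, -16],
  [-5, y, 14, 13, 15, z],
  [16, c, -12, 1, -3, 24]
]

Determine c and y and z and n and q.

Rows 2 and 3 both sum to 30, so that's the common total.
The known cells in column 5 total 35, leaving 30 − 35 = -5 for the blank.
The known cells in row 6 total 26, leaving 30 − 26 = 4 for the blank.
The known cells in row 1 total -5, leaving 30 − (-5) = 35 for the blank.
The known cells in column 6 total 42, leaving 30 − 42 = -12 for the blank.
The known cells in row 5 total 25, leaving 30 − 25 = 5 for the blank.

c = 4, y = 5, z = -12, n = 35, q = -5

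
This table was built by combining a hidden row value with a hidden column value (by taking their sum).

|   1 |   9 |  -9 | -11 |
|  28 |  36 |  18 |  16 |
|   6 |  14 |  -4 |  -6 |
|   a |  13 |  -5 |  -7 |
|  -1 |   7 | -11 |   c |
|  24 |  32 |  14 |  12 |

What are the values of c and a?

c = -13, a = 5

The difference between any two rows is the same in every column — this is an addition table with the headers hidden.
Row 5 minus row 1 is -11 − (-9) = -2, so its entry in column 4 is -11 + (-2) = -13.
Row 4 minus row 1 is -5 − (-9) = 4, so its entry in column 1 is 1 + 4 = 5.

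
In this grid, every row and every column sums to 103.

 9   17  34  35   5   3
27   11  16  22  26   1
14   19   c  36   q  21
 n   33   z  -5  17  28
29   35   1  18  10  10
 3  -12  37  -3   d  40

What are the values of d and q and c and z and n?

Row 6 has 3 − 12 + 37 − 3 + 40 = 65; the blank must be 103 − 65 = 38.
Column 5 has 5 + 26 + 17 + 10 + 38 = 96; the blank must be 103 − 96 = 7.
Column 1 has 9 + 27 + 14 + 29 + 3 = 82; the blank must be 103 − 82 = 21.
Row 3 has 14 + 19 + 36 + 7 + 21 = 97; the blank must be 103 − 97 = 6.
Row 4 has 21 + 33 − 5 + 17 + 28 = 94; the blank must be 103 − 94 = 9.

d = 38, q = 7, c = 6, z = 9, n = 21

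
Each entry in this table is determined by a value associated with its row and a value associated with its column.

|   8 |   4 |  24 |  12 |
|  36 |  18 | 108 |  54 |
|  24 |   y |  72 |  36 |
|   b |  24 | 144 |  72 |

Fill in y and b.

y = 12, b = 48

Each row is a constant multiple of every other row — this is a multiplication table with the headers hidden.
Row 3 is 36/12 = 3/1 times row 1, so its entry in column 2 is 4 × 3/1 = 12.
Row 4 is 72/12 = 6/1 times row 1, so its entry in column 1 is 8 × 6/1 = 48.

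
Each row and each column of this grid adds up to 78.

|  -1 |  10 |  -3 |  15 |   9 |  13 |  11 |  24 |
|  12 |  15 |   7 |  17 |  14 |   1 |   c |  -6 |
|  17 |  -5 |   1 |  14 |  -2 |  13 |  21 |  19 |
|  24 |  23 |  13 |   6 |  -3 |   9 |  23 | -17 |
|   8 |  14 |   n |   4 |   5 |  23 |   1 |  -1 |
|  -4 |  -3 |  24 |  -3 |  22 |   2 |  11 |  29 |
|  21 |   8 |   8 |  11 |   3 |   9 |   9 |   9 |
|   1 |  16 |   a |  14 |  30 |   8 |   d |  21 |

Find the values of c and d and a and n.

The known cells in row 5 total 54, leaving 78 − 54 = 24 for the blank.
The known cells in row 2 total 60, leaving 78 − 60 = 18 for the blank.
The known cells in column 7 total 94, leaving 78 − 94 = -16 for the blank.
The known cells in row 8 total 74, leaving 78 − 74 = 4 for the blank.

c = 18, d = -16, a = 4, n = 24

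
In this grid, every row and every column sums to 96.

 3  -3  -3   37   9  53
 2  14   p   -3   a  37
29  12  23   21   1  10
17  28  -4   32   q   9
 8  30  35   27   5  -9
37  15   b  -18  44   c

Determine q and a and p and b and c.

Column 6 has 53 + 37 + 10 + 9 − 9 = 100; the blank must be 96 − 100 = -4.
Row 4 has 17 + 28 − 4 + 32 + 9 = 82; the blank must be 96 − 82 = 14.
Column 5 has 9 + 1 + 14 + 5 + 44 = 73; the blank must be 96 − 73 = 23.
Row 2 has 2 + 14 − 3 + 23 + 37 = 73; the blank must be 96 − 73 = 23.
Row 6 has 37 + 15 − 18 + 44 − 4 = 74; the blank must be 96 − 74 = 22.

q = 14, a = 23, p = 23, b = 22, c = -4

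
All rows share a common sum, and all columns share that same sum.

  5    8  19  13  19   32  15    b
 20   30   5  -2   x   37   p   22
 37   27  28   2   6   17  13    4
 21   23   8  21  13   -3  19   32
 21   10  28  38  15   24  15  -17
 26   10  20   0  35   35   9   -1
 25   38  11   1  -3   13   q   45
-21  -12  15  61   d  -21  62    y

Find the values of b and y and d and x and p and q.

b = 23, y = 26, d = 24, x = 25, p = -3, q = 4

Rows 3 and 4 both sum to 134, so that's the common total.
Row 1 has 5 + 8 + 19 + 13 + 19 + 32 + 15 = 111; the blank must be 134 − 111 = 23.
Column 8 has 23 + 22 + 4 + 32 − 17 − 1 + 45 = 108; the blank must be 134 − 108 = 26.
Row 8 has -21 − 12 + 15 + 61 − 21 + 62 + 26 = 110; the blank must be 134 − 110 = 24.
Column 5 has 19 + 6 + 13 + 15 + 35 − 3 + 24 = 109; the blank must be 134 − 109 = 25.
Row 7 has 25 + 38 + 11 + 1 − 3 + 13 + 45 = 130; the blank must be 134 − 130 = 4.
Row 2 has 20 + 30 + 5 − 2 + 25 + 37 + 22 = 137; the blank must be 134 − 137 = -3.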